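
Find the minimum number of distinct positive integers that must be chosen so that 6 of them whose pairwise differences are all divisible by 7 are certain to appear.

Integers whose pairwise differences are multiples of 7 are exactly those sharing a remainder mod 7. The 7 residue classes mod 7 are the pigeonholes.
With 35 integers one could put 5 in each residue class and have no class reach 6.
The 36th integer pushes some class to 6, so 7·5 + 1 = 36.

36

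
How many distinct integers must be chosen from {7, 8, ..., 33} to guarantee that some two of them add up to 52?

A set avoiding the sum 52 can contain at most one of each pair {x, 52−x}, plus the 13 elements whose complement lies outside the range or equal to its own complement.
The integers 7, …, 26 (20 of them) are such a set: any two sum to at least 7+8 = 15 and at most 25+26 = 51 < 52.
Any 21st integer completes one of the 7 pairs, so 21 choices force a sum of 52.

21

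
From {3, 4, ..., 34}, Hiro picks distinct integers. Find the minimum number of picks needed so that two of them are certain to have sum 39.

18

Two chosen integers sum to 39 exactly when both halves of some pair {x, 39−x} with 5 ≤ x ≤ 39−x ≤ 34 are chosen — 15 such pairs.
The remaining 2 elements (those with no distinct partner in range) can never complete a 39-sum, so the worst case takes all of them and one from each pair: 2 + 15 = 17.
By pigeonhole, the 18th integer has to be the second member of some pair, so 17 + 1 = 18.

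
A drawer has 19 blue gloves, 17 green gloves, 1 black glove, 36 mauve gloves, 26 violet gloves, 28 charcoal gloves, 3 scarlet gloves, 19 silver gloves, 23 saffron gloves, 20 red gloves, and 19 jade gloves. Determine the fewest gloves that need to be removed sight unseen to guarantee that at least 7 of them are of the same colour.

By the pigeonhole principle, put each drawn glove into a box by colour. The largest draw with every box below 7 takes min(count, 6) from each colour; colours with fewer than 6 contribute all they have.
Σ min(cᵢ, 6) = 6 + 6 + 1 + 6 + 6 + 6 + 3 + 6 + 6 + 6 + 6 = 58.
Draw number 58 + 1 = 59 must push one box to 7.

59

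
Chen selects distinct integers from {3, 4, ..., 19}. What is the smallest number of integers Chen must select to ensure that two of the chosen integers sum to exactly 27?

12

Group the elements by complementary pair {x, 27−x}: {8,19}, {9,18}, {10,17}, …, giving 6 two-element pairs and 5 integers whose partner 27−x falls outside [3,19].
By the pigeonhole principle, treating each of those 11 groups as a pigeonhole, one can pick one integer per group — 11 integers — with no two summing to 27.
The 12th integer lands in an occupied pair, forcing a sum of 27.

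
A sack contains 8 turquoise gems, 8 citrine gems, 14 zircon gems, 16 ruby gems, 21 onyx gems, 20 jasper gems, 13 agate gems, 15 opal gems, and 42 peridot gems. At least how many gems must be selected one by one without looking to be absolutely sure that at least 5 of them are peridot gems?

In the worst case for collecting peridot gems, every non-peridot gem comes out first.
There are 8 + 8 + 14 + 16 + 21 + 20 + 13 + 15 = 115 non-peridot gems altogether.
After those, each further gem must be peridot, so 115 + 5 = 120 draws guarantee 5 peridot gems.

120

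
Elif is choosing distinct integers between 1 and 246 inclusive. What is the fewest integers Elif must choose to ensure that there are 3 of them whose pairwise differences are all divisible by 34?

69

Integers whose pairwise differences are multiples of 34 are exactly those sharing a remainder mod 34. The 34 residue classes mod 34 are the pigeonholes.
With 68 integers one could put 2 in each residue class and have no class reach 3.
The 69th integer pushes some class to 3, so 34·2 + 1 = 69.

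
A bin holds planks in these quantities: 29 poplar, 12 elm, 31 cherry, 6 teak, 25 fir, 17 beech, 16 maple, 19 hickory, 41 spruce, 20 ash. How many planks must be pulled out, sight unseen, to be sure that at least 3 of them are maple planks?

In the worst case for collecting maple planks, every non-maple plank comes out first.
There are 29 + 12 + 31 + 6 + 25 + 17 + 19 + 41 + 20 = 200 non-maple planks altogether.
After those, each further plank must be maple, so 200 + 3 = 203 draws guarantee 3 maple planks.

203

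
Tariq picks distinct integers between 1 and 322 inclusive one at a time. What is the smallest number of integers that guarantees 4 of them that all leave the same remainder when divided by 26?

79

The 26 residue classes mod 26 are the pigeonholes.
With 78 integers one could put 3 in each residue class and have no class reach 4.
The 79th integer pushes some class to 4, so 26·3 + 1 = 79.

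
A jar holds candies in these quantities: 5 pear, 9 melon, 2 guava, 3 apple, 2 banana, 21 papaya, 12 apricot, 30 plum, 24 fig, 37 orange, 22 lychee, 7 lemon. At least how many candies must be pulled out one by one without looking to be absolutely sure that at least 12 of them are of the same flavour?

Put each drawn candy into a box by flavour. The largest draw with every box below 12 takes min(count, 11) from each flavour; flavours with fewer than 11 contribute all they have.
Σ min(cᵢ, 11) = 5 + 9 + 2 + 3 + 2 + 11 + 11 + 11 + 11 + 11 + 11 + 7 = 94.
Draw number 94 + 1 = 95 must push one box to 12.

95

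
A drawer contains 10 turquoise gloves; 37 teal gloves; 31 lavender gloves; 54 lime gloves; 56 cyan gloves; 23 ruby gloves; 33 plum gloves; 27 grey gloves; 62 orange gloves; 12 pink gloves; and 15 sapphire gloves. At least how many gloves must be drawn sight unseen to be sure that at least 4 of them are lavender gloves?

In the worst case for collecting lavender gloves, every non-lavender glove comes out first.
There are 10 + 37 + 54 + 56 + 23 + 33 + 27 + 62 + 12 + 15 = 329 non-lavender gloves altogether.
After those, each further glove must be lavender, so 329 + 4 = 333 draws guarantee 4 lavender gloves.

333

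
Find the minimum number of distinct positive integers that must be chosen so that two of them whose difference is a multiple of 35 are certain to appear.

Integers whose pairwise differences are multiples of 35 are exactly those sharing a remainder mod 35. By pigeonhole, the 35 residue classes mod 35 are the pigeonholes.
With 35 integers one could put 1 in each residue class and have no class reach 2.
The 36th integer pushes some class to 2, so 35·1 + 1 = 36.

36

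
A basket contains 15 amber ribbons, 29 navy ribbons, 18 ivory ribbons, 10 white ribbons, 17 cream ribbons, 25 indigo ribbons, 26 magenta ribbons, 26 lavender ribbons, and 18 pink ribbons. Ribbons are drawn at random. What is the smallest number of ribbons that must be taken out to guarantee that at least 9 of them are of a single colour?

73

An adversary could hand out at most 8 ribbons per colour: 8 + 8 + 8 + 8 + 8 + 8 + 8 + 8 + 8 = 72 ribbons and still no colour has 9.
By the pigeonhole principle, one more ribbon lands in a colour already at 8, so 73 draws are enough and 72 are not.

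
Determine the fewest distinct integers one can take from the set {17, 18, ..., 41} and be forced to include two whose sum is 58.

14

A set avoiding the sum 58 can contain at most one of each pair {x, 58−x}, plus the 1 element equal to its own complement.
The integers 29, …, 41 (13 of them) are such a set: any two sum to at least 29+30 = 59 > 58.
By the pigeonhole principle, any 14th integer completes one of the 12 pairs, so 14 choices force a sum of 58.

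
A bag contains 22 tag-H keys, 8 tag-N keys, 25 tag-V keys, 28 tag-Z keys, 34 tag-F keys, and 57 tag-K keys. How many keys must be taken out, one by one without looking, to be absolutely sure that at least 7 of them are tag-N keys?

In the worst case for collecting tag-N keys, every non-tag-N key comes out first.
There are 22 + 25 + 28 + 34 + 57 = 166 non-tag-N keys altogether.
After those, each further key must be tag-N, so 166 + 7 = 173 draws guarantee 7 tag-N keys.

173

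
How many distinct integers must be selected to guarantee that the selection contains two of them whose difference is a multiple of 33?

Integers whose pairwise differences are multiples of 33 are exactly those sharing a remainder mod 33. The 33 residue classes mod 33 are the pigeonholes.
With 33 integers one could put 1 in each residue class and have no class reach 2.
The 34th integer pushes some class to 2, so 33·1 + 1 = 34.

34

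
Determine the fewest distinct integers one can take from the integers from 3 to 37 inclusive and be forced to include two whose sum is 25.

26

Group the elements by complementary pair {x, 25−x}: {3,22}, {4,21}, {5,20}, …, giving 10 two-element pairs and 15 integers whose partner 25−x falls outside [3,37].
Treating each of those 25 groups as a pigeonhole, one can pick one integer per group — 25 integers — with no two summing to 25.
The 26th integer lands in an occupied pair, forcing a sum of 25.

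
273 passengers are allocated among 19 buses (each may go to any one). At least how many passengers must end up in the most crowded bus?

15

The 19 buses are the holes and the 273 passengers are the pigeons.
If every bus held at most 14 passengers, the total would be at most 19 × 14 = 266, which is less than 273.
So some bus holds at least ⌈273/19⌉ = 15 passengers.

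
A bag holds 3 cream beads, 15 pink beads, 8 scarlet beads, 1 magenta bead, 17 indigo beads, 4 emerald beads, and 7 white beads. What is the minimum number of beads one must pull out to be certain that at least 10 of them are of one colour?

The 7 colours are the holes; the beads drawn are the pigeons.
To avoid 10 of any one colour, the worst case takes at most 9 of each colour, or every bead of a colour that has fewer than 9.
That gives 3 + 9 + 8 + 1 + 9 + 4 + 7 = 41 beads with no colour reaching 10.
The next bead forces some colour to 10, so 41 + 1 = 42.

42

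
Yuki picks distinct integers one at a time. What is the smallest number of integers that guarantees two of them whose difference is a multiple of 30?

31

Integers whose pairwise differences are multiples of 30 are exactly those sharing a remainder mod 30. The 30 residue classes mod 30 are the pigeonholes.
With 30 integers one could put 1 in each residue class and have no class reach 2.
The 31st integer pushes some class to 2, so 30·1 + 1 = 31.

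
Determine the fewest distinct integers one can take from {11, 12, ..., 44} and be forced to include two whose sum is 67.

24

Group the elements by complementary pair {x, 67−x}: {23,44}, {24,43}, {25,42}, …, giving 11 two-element pairs and 12 integers whose partner 67−x falls outside [11,44].
By the pigeonhole principle, treating each of those 23 groups as a pigeonhole, one can pick one integer per group — 23 integers — with no two summing to 67.
The 24th integer lands in an occupied pair, forcing a sum of 67.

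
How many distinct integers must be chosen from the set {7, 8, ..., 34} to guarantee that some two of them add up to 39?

Two chosen integers sum to 39 exactly when both halves of some pair {x, 39−x} with 7 ≤ x ≤ 39−x ≤ 32 are chosen — 13 such pairs.
The remaining 2 elements (those with no distinct partner in range) can never complete a 39-sum, so the worst case takes all of them and one from each pair: 2 + 13 = 15.
The 16th integer has to be the second member of some pair, so 15 + 1 = 16.

16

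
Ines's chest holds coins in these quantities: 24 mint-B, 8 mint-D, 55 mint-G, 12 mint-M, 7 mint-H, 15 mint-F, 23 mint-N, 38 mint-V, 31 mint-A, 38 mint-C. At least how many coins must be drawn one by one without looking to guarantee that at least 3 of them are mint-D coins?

246

In the worst case for collecting mint-D coins, every non-mint-D coin comes out first.
There are 24 + 55 + 12 + 7 + 15 + 23 + 38 + 31 + 38 = 243 non-mint-D coins altogether.
After those, each further coin must be mint-D, so 243 + 3 = 246 draws guarantee 3 mint-D coins.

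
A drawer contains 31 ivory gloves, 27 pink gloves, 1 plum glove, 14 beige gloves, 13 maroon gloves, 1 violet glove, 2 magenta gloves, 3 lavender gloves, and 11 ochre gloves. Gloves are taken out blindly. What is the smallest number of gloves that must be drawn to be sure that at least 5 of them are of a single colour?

Put each drawn glove into a box by colour. The largest draw with every box below 5 takes min(count, 4) from each colour; colours with fewer than 4 contribute all they have.
Σ min(cᵢ, 4) = 4 + 4 + 1 + 4 + 4 + 1 + 2 + 3 + 4 = 27.
Draw number 27 + 1 = 28 must push one box to 5.

28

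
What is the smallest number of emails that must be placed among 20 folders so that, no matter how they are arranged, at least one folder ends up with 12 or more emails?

With 220 emails one could put exactly 11 in each of the 20 folders, and no folder would reach 12.
One more email must land in a folder that already has 11, giving it 12.
So 20 × 11 + 1 = 221 emails are required.

221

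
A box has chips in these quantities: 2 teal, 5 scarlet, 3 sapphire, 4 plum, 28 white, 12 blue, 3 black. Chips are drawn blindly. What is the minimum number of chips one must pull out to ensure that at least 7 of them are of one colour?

Put each drawn chip into a box by colour. The largest draw with every box below 7 takes min(count, 6) from each colour; colours with fewer than 6 contribute all they have.
Σ min(cᵢ, 6) = 2 + 5 + 3 + 4 + 6 + 6 + 3 = 29.
Draw number 29 + 1 = 30 must push one box to 7.

30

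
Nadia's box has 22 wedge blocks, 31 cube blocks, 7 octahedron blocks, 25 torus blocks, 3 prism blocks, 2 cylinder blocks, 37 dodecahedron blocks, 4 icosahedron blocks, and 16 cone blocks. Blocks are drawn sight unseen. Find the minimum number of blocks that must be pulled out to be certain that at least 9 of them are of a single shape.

An adversary could hand out at most 8 blocks per shape (4 shapes run out sooner): 8 + 8 + 7 + 8 + 3 + 2 + 8 + 4 + 8 = 56 blocks and still no shape has 9.
By pigeonhole, one more block lands in a shape already at 8, so 57 draws are enough and 56 are not.

57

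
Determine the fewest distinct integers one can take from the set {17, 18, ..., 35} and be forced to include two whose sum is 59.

Group the elements by complementary pair {x, 59−x}: {24,35}, {25,34}, {26,33}, …, giving 6 two-element pairs and 7 integers whose partner 59−x falls outside [17,35].
Treating each of those 13 groups as a pigeonhole, one can pick one integer per group — 13 integers — with no two summing to 59.
The 14th integer lands in an occupied pair, forcing a sum of 59.

14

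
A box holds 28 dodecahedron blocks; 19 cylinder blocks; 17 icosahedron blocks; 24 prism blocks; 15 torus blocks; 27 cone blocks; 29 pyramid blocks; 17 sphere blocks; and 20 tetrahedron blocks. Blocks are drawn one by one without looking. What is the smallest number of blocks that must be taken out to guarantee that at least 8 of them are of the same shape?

64

The 9 shapes are the holes; the blocks drawn are the pigeons.
To avoid 8 of any one shape, the worst case takes at most 7 of each shape.
That gives 7 + 7 + 7 + 7 + 7 + 7 + 7 + 7 + 7 = 63 blocks with no shape reaching 8.
The next block forces some shape to 8, so 63 + 1 = 64.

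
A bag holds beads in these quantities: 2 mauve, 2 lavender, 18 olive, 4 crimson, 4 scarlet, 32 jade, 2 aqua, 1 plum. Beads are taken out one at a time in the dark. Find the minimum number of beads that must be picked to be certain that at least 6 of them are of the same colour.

An adversary could hand out at most 5 beads per colour (6 colours run out sooner): 2 + 2 + 5 + 4 + 4 + 5 + 2 + 1 = 25 beads and still no colour has 6.
By pigeonhole, one more bead lands in a colour already at 5, so 26 draws are enough and 25 are not.

26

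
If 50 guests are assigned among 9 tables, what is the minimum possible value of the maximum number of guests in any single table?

The 9 tables are the holes and the 50 guests are the pigeons.
If every table held at most 5 guests, the total would be at most 9 × 5 = 45, which is less than 50.
So some table holds at least ⌈50/9⌉ = 6 guests.

6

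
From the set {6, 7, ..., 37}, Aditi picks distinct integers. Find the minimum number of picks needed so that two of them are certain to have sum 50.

A set avoiding the sum 50 can contain at most one of each pair {x, 50−x}, plus the 8 elements whose complement lies outside the range or equal to its own complement.
The integers 6, …, 25 (20 of them) are such a set: any two sum to at least 6+7 = 13 and at most 24+25 = 49 < 50.
Any 21st integer completes one of the 12 pairs, so 21 choices force a sum of 50.

21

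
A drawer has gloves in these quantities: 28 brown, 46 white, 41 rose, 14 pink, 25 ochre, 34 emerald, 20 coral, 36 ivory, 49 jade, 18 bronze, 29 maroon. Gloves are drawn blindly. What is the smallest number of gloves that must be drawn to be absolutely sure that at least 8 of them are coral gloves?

328

In the worst case for collecting coral gloves, every non-coral glove comes out first.
There are 28 + 46 + 41 + 14 + 25 + 34 + 36 + 49 + 18 + 29 = 320 non-coral gloves altogether.
After those, each further glove must be coral, so 320 + 8 = 328 draws guarantee 8 coral gloves.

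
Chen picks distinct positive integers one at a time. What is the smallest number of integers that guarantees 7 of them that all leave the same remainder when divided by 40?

241

Pigeonhole: the 40 residue classes mod 40 are the pigeonholes.
With 240 integers one could put 6 in each residue class and have no class reach 7.
The 241st integer pushes some class to 7, so 40·6 + 1 = 241.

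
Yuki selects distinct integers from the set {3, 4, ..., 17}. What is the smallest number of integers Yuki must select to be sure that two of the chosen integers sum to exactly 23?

10

A set avoiding the sum 23 can contain at most one of each pair {x, 23−x}, plus the 3 elements whose complement lies outside the range.
The integers 3, …, 11 (9 of them) are such a set: any two sum to at least 3+4 = 7 and at most 10+11 = 21 < 23.
Pigeonhole: any 10th integer completes one of the 6 pairs, so 10 choices force a sum of 23.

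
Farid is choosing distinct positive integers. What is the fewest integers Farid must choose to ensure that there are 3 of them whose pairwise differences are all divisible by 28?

Integers whose pairwise differences are multiples of 28 are exactly those sharing a remainder mod 28. The 28 residue classes mod 28 are the pigeonholes.
With 56 integers one could put 2 in each residue class and have no class reach 3.
The 57th integer pushes some class to 3, so 28·2 + 1 = 57.

57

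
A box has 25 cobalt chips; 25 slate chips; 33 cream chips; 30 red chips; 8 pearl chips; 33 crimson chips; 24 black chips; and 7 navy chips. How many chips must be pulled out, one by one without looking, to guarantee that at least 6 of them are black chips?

167

In the worst case for collecting black chips, every non-black chip comes out first.
There are 25 + 25 + 33 + 30 + 8 + 33 + 7 = 161 non-black chips altogether.
After those, each further chip must be black, so 161 + 6 = 167 draws guarantee 6 black chips.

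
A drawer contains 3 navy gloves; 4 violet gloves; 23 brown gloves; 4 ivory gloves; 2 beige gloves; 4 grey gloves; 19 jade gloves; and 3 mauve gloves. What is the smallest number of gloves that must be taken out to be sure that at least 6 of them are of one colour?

31

The 8 colours are the holes; the gloves drawn are the pigeons.
To avoid 6 of any one colour, the worst case takes at most 5 of each colour, or every glove of a colour that has fewer than 5.
That gives 3 + 4 + 5 + 4 + 2 + 4 + 5 + 3 = 30 gloves with no colour reaching 6.
The next glove forces some colour to 6, so 30 + 1 = 31.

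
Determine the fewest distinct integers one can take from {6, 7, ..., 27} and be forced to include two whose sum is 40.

16

A set avoiding the sum 40 can contain at most one of each pair {x, 40−x}, plus the 8 elements whose complement lies outside the range or equal to its own complement.
The integers 6, …, 20 (15 of them) are such a set: any two sum to at least 6+7 = 13 and at most 19+20 = 39 < 40.
By pigeonhole, any 16th integer completes one of the 7 pairs, so 16 choices force a sum of 40.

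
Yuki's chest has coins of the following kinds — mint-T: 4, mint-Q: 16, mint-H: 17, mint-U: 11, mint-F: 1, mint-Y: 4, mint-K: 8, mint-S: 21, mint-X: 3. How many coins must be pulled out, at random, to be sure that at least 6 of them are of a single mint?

38

An adversary could hand out at most 5 coins per mint (4 mints run out sooner): 4 + 5 + 5 + 5 + 1 + 4 + 5 + 5 + 3 = 37 coins and still no mint has 6.
Pigeonhole: one more coin lands in a mint already at 5, so 38 draws are enough and 37 are not.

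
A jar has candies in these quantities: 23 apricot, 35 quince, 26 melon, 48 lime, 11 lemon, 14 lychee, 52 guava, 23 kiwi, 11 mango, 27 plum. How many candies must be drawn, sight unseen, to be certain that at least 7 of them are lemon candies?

266

In the worst case for collecting lemon candies, every non-lemon candy comes out first.
There are 23 + 35 + 26 + 48 + 14 + 52 + 23 + 11 + 27 = 259 non-lemon candies altogether.
After those, each further candy must be lemon, so 259 + 7 = 266 draws guarantee 7 lemon candies.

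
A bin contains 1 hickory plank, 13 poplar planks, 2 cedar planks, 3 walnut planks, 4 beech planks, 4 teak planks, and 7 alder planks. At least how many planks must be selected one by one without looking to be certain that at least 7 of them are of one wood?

27

By pigeonhole, the 7 woods are the holes; the planks drawn are the pigeons.
To avoid 7 of any one wood, the worst case takes at most 6 of each wood, or every plank of a wood that has fewer than 6.
That gives 1 + 6 + 2 + 3 + 4 + 4 + 6 = 26 planks with no wood reaching 7.
The next plank forces some wood to 7, so 26 + 1 = 27.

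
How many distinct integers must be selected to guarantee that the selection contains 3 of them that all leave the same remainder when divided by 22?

45

By the pigeonhole principle, the 22 residue classes mod 22 are the pigeonholes.
With 44 integers one could put 2 in each residue class and have no class reach 3.
The 45th integer pushes some class to 3, so 22·2 + 1 = 45.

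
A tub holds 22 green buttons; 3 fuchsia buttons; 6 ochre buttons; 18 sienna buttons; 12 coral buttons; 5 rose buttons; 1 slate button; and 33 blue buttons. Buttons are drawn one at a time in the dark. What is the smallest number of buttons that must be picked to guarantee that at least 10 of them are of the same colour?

52

By pigeonhole, the 8 colours are the holes; the buttons drawn are the pigeons.
To avoid 10 of any one colour, the worst case takes at most 9 of each colour, or every button of a colour that has fewer than 9.
That gives 9 + 3 + 6 + 9 + 9 + 5 + 1 + 9 = 51 buttons with no colour reaching 10.
The next button forces some colour to 10, so 51 + 1 = 52.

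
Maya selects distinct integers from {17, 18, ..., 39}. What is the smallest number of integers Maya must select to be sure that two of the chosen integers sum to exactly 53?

Two chosen integers sum to 53 exactly when both halves of some pair {x, 53−x} with 17 ≤ x ≤ 53−x ≤ 36 are chosen — 10 such pairs.
The remaining 3 elements (those with no distinct partner in range) can never complete a 53-sum, so the worst case takes all of them and one from each pair: 3 + 10 = 13.
Pigeonhole: the 14th integer has to be the second member of some pair, so 13 + 1 = 14.

14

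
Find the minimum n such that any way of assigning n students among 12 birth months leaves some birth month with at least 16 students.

181

With 180 students one could put exactly 15 in each of the 12 birth months, and no birth month would reach 16.
By the pigeonhole principle, one more student must land in a birth month that already has 15, giving it 16.
So 12 × 15 + 1 = 181 students are required.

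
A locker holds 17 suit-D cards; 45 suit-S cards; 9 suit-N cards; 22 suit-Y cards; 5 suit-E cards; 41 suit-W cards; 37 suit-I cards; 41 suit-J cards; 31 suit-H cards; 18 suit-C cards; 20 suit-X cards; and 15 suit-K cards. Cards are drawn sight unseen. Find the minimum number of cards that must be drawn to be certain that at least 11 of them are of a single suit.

The 12 suits are the holes; the cards drawn are the pigeons.
To avoid 11 of any one suit, the worst case takes at most 10 of each suit, or every card of a suit that has fewer than 10.
That gives 10 + 10 + 9 + 10 + 5 + 10 + 10 + 10 + 10 + 10 + 10 + 10 = 114 cards with no suit reaching 11.
The next card forces some suit to 11, so 114 + 1 = 115.

115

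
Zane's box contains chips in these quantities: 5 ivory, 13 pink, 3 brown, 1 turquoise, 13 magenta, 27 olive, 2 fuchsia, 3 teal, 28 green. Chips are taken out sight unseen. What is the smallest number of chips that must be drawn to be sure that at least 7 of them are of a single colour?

An adversary could hand out at most 6 chips per colour (5 colours run out sooner): 5 + 6 + 3 + 1 + 6 + 6 + 2 + 3 + 6 = 38 chips and still no colour has 7.
By the pigeonhole principle, one more chip lands in a colour already at 6, so 39 draws are enough and 38 are not.

39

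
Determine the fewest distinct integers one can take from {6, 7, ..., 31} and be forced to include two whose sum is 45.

18

A set avoiding the sum 45 can contain at most one of each pair {x, 45−x}, plus the 8 elements whose complement lies outside the range.
The integers 6, …, 22 (17 of them) are such a set: any two sum to at least 6+7 = 13 and at most 21+22 = 43 < 45.
By pigeonhole, any 18th integer completes one of the 9 pairs, so 18 choices force a sum of 45.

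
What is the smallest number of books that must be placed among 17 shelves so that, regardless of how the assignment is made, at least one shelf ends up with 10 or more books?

154

With 153 books one could put exactly 9 in each of the 17 shelves, and no shelf would reach 10.
One more book must land in a shelf that already has 9, giving it 10.
So 17 × 9 + 1 = 154 books are required.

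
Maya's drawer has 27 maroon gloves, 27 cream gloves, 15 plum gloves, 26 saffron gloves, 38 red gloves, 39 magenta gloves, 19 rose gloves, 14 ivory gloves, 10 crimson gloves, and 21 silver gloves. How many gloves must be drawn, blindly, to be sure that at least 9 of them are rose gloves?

In the worst case for collecting rose gloves, every non-rose glove comes out first.
There are 27 + 27 + 15 + 26 + 38 + 39 + 14 + 10 + 21 = 217 non-rose gloves altogether.
After those, each further glove must be rose, so 217 + 9 = 226 draws guarantee 9 rose gloves.

226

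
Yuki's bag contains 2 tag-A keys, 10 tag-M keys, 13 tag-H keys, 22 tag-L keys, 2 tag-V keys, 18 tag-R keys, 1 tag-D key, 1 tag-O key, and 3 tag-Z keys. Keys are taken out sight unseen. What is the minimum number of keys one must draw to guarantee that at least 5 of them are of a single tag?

26

Put each drawn key into a box by tag. The largest draw with every box below 5 takes min(count, 4) from each tag; tags with fewer than 4 contribute all they have.
Σ min(cᵢ, 4) = 2 + 4 + 4 + 4 + 2 + 4 + 1 + 1 + 3 = 25.
Draw number 25 + 1 = 26 must push one box to 5.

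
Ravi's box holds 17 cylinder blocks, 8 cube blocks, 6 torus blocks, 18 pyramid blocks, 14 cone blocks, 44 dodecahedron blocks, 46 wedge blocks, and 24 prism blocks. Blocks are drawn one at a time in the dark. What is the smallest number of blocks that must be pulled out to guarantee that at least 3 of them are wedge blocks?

In the worst case for collecting wedge blocks, every non-wedge block comes out first.
There are 17 + 8 + 6 + 18 + 14 + 44 + 24 = 131 non-wedge blocks altogether.
After those, each further block must be wedge, so 131 + 3 = 134 draws guarantee 3 wedge blocks.

134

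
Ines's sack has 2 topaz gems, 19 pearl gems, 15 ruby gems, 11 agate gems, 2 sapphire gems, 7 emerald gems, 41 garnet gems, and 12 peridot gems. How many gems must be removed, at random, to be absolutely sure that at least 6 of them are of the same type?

Put each drawn gem into a box by type. The largest draw with every box below 6 takes min(count, 5) from each type; types with fewer than 5 contribute all they have.
Σ min(cᵢ, 5) = 2 + 5 + 5 + 5 + 2 + 5 + 5 + 5 = 34.
Draw number 34 + 1 = 35 must push one box to 6.

35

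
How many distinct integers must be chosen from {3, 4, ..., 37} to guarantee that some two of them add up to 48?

Group the elements by complementary pair {x, 48−x}: {11,37}, {12,36}, {13,35}, …, giving 13 two-element pairs, the single value 24 (it cannot pair with itself since the integers are distinct), and 8 integers whose partner 48−x falls outside [3,37].
By the pigeonhole principle, treating each of those 22 groups as a pigeonhole, one can pick one integer per group — 22 integers — with no two summing to 48.
The 23rd integer lands in an occupied pair, forcing a sum of 48.

23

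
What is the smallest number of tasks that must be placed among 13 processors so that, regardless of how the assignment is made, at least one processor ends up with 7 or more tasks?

79

With 78 tasks one could put exactly 6 in each of the 13 processors, and no processor would reach 7.
By the pigeonhole principle, one more task must land in a processor that already has 6, giving it 7.
So 13 × 6 + 1 = 79 tasks are required.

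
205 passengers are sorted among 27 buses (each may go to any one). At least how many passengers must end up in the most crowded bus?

Pigeonhole: the 27 buses are the holes and the 205 passengers are the pigeons.
If every bus held at most 7 passengers, the total would be at most 27 × 7 = 189, which is less than 205.
So some bus holds at least ⌈205/27⌉ = 8 passengers.

8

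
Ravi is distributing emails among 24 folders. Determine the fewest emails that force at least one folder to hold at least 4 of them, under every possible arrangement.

With 72 emails one could put exactly 3 in each of the 24 folders, and no folder would reach 4.
One more email must land in a folder that already has 3, giving it 4.
So 24 × 3 + 1 = 73 emails are required.

73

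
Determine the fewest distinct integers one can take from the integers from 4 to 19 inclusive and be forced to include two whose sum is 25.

10

Group the elements by complementary pair {x, 25−x}: {6,19}, {7,18}, {8,17}, …, giving 7 two-element pairs and 2 integers whose partner 25−x falls outside [4,19].
Treating each of those 9 groups as a pigeonhole, one can pick one integer per group — 9 integers — with no two summing to 25.
The 10th integer lands in an occupied pair, forcing a sum of 25.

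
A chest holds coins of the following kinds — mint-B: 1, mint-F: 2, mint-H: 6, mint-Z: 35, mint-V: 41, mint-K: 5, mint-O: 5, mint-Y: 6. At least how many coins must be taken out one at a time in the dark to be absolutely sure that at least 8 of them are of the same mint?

40

An adversary could hand out at most 7 coins per mint (6 mints run out sooner): 1 + 2 + 6 + 7 + 7 + 5 + 5 + 6 = 39 coins and still no mint has 8.
Pigeonhole: one more coin lands in a mint already at 7, so 40 draws are enough and 39 are not.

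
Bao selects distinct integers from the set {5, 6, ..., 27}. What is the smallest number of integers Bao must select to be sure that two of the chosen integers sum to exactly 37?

Two chosen integers sum to 37 exactly when both halves of some pair {x, 37−x} with 10 ≤ x ≤ 37−x ≤ 27 are chosen — 9 such pairs.
The remaining 5 elements (those with no distinct partner in range) can never complete a 37-sum, so the worst case takes all of them and one from each pair: 5 + 9 = 14.
By pigeonhole, the 15th integer has to be the second member of some pair, so 14 + 1 = 15.

15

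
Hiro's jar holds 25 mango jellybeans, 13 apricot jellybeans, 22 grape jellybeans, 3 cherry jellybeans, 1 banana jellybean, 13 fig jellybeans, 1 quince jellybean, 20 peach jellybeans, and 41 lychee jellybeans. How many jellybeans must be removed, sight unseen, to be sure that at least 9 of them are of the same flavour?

54

An adversary could hand out at most 8 jellybeans per flavour (cherry, banana, quince run out sooner): 8 + 8 + 8 + 3 + 1 + 8 + 1 + 8 + 8 = 53 jellybeans and still no flavour has 9.
Pigeonhole: one more jellybean lands in a flavour already at 8, so 54 draws are enough and 53 are not.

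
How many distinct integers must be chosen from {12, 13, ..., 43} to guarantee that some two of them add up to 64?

Group the elements by complementary pair {x, 64−x}: {21,43}, {22,42}, {23,41}, …, giving 11 two-element pairs, the single value 32 (it cannot pair with itself since the integers are distinct), and 9 integers whose partner 64−x falls outside [12,43].
By the pigeonhole principle, treating each of those 21 groups as a pigeonhole, one can pick one integer per group — 21 integers — with no two summing to 64.
The 22nd integer lands in an occupied pair, forcing a sum of 64.

22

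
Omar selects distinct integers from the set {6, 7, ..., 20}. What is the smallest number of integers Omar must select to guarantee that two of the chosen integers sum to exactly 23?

10

A set avoiding the sum 23 can contain at most one of each pair {x, 23−x}, plus the 3 elements whose complement lies outside the range.
The integers 12, …, 20 (9 of them) are such a set: any two sum to at least 12+13 = 25 > 23.
By pigeonhole, any 10th integer completes one of the 6 pairs, so 10 choices force a sum of 23.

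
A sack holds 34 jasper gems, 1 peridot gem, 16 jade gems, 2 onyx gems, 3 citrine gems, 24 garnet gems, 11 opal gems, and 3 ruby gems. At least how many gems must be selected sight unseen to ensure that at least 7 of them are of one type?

An adversary could hand out at most 6 gems per type (4 types run out sooner): 6 + 1 + 6 + 2 + 3 + 6 + 6 + 3 = 33 gems and still no type has 7.
One more gem lands in a type already at 6, so 34 draws are enough and 33 are not.

34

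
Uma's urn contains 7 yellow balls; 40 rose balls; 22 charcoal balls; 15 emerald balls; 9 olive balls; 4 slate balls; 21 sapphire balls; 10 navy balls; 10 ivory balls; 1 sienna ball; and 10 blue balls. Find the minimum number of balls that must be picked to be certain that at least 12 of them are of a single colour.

An adversary could hand out at most 11 balls per colour (7 colours run out sooner): 7 + 11 + 11 + 11 + 9 + 4 + 11 + 10 + 10 + 1 + 10 = 95 balls and still no colour has 12.
One more ball lands in a colour already at 11, so 96 draws are enough and 95 are not.

96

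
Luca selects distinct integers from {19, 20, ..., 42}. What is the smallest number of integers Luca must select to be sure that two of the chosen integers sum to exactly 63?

14

Two chosen integers sum to 63 exactly when both halves of some pair {x, 63−x} with 21 ≤ x ≤ 63−x ≤ 42 are chosen — 11 such pairs.
The remaining 2 elements (those with no distinct partner in range) can never complete a 63-sum, so the worst case takes all of them and one from each pair: 2 + 11 = 13.
The 14th integer has to be the second member of some pair, so 13 + 1 = 14.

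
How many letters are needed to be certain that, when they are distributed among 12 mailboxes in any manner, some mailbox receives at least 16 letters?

With 180 letters one could put exactly 15 in each of the 12 mailboxes, and no mailbox would reach 16.
By the pigeonhole principle, one more letter must land in a mailbox that already has 15, giving it 16.
So 12 × 15 + 1 = 181 letters are required.

181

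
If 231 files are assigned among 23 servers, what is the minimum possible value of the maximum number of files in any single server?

11

The 23 servers are the holes and the 231 files are the pigeons.
If every server held at most 10 files, the total would be at most 23 × 10 = 230, which is less than 231.
So some server holds at least ⌈231/23⌉ = 11 files.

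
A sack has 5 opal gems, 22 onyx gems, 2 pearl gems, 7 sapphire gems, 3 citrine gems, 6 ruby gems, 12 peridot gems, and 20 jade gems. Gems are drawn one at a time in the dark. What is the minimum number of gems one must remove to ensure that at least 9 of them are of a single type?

The 8 types are the holes; the gems drawn are the pigeons.
To avoid 9 of any one type, the worst case takes at most 8 of each type, or every gem of a type that has fewer than 8.
That gives 5 + 8 + 2 + 7 + 3 + 6 + 8 + 8 = 47 gems with no type reaching 9.
The next gem forces some type to 9, so 47 + 1 = 48.

48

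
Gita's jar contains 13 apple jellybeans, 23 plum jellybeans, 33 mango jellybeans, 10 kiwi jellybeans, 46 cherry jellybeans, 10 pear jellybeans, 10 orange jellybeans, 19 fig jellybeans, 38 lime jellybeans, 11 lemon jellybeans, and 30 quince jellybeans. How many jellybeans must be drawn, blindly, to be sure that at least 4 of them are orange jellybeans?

237

In the worst case for collecting orange jellybeans, every non-orange jellybean comes out first.
There are 13 + 23 + 33 + 10 + 46 + 10 + 19 + 38 + 11 + 30 = 233 non-orange jellybeans altogether.
After those, each further jellybean must be orange, so 233 + 4 = 237 draws guarantee 4 orange jellybeans.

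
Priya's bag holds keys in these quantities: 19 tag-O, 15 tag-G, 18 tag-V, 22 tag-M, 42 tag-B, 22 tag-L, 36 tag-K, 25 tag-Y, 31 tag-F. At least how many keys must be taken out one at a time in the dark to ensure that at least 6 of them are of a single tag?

46

Put each drawn key into a box by tag. The largest draw with every box below 6 takes min(count, 5) from each tag.
Σ min(cᵢ, 5) = 5 + 5 + 5 + 5 + 5 + 5 + 5 + 5 + 5 = 45.
Draw number 45 + 1 = 46 must push one box to 6.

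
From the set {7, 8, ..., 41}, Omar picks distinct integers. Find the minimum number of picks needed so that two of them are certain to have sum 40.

Group the elements by complementary pair {x, 40−x}: {7,33}, {8,32}, {9,31}, …, giving 13 two-element pairs, the single value 20 (it cannot pair with itself since the integers are distinct), and 8 integers whose partner 40−x falls outside [7,41].
Treating each of those 22 groups as a pigeonhole, one can pick one integer per group — 22 integers — with no two summing to 40.
The 23rd integer lands in an occupied pair, forcing a sum of 40.

23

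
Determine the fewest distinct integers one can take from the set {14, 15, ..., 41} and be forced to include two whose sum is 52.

17

Two chosen integers sum to 52 exactly when both halves of some pair {x, 52−x} with 14 ≤ x ≤ 52−x ≤ 38 are chosen — 12 such pairs.
The remaining 4 elements (those with no distinct partner in range) can never complete a 52-sum, so the worst case takes all of them and one from each pair: 4 + 12 = 16.
The 17th integer has to be the second member of some pair, so 16 + 1 = 17.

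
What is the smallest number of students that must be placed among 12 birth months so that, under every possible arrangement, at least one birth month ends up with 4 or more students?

With 36 students one could put exactly 3 in each of the 12 birth months, and no birth month would reach 4.
One more student must land in a birth month that already has 3, giving it 4.
So 12 × 3 + 1 = 37 students are required.

37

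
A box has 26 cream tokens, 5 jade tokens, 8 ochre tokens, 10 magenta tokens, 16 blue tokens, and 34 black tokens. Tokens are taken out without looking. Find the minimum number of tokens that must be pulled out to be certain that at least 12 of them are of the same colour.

By pigeonhole, the 6 colours are the holes; the tokens drawn are the pigeons.
To avoid 12 of any one colour, the worst case takes at most 11 of each colour, or every token of a colour that has fewer than 11.
That gives 11 + 5 + 8 + 10 + 11 + 11 = 56 tokens with no colour reaching 12.
The next token forces some colour to 12, so 56 + 1 = 57.

57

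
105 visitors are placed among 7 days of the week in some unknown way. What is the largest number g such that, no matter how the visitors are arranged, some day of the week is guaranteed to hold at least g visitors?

The 7 days of the week are the holes and the 105 visitors are the pigeons.
If every day of the week held at most 14 visitors, the total would be at most 7 × 14 = 98, which is less than 105.
So some day of the week holds at least ⌈105/7⌉ = 15 visitors.

15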